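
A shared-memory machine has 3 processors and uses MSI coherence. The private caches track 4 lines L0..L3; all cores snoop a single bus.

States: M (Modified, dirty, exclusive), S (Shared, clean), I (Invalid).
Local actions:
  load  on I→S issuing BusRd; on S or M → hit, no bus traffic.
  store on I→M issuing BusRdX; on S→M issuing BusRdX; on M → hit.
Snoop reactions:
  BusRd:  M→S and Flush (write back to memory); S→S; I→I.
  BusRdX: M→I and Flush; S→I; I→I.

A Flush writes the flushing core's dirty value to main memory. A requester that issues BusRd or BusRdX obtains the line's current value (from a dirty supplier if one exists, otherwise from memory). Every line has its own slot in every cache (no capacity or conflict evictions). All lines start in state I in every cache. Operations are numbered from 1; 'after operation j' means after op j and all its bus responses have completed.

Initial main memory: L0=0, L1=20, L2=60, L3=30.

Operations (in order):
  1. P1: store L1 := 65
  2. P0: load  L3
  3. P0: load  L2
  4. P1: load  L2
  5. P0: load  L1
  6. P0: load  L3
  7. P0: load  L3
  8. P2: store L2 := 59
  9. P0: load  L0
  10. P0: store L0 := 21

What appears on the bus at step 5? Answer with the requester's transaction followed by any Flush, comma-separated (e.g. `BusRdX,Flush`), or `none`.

bus = BusRd,Flush

  op1 P1: store L1 := 65 → I/M/I on L1; bus BusRdX; mem=20
  op2 P0: load  L3 → S/I/I on L3; bus BusRd; mem=30
  op3 P0: load  L2 → S/I/I on L2; bus BusRd; mem=60
  op4 P1: load  L2 → S/S/I on L2; bus BusRd; mem=60
  op5 P0: load  L1 → S/S/I on L1; bus BusRd Flush; mem=65
  op6 P0: load  L3 → S/I/I on L3; bus (none); mem=30
  op7 P0: load  L3 → S/I/I on L3; bus (none); mem=30
  op8 P2: store L2 := 59 → I/I/M on L2; bus BusRdX; mem=60
  op9 P0: load  L0 → S/I/I on L0; bus BusRd; mem=0
  op10 P0: store L0 := 21 → M/I/I on L0; bus BusRdX; mem=0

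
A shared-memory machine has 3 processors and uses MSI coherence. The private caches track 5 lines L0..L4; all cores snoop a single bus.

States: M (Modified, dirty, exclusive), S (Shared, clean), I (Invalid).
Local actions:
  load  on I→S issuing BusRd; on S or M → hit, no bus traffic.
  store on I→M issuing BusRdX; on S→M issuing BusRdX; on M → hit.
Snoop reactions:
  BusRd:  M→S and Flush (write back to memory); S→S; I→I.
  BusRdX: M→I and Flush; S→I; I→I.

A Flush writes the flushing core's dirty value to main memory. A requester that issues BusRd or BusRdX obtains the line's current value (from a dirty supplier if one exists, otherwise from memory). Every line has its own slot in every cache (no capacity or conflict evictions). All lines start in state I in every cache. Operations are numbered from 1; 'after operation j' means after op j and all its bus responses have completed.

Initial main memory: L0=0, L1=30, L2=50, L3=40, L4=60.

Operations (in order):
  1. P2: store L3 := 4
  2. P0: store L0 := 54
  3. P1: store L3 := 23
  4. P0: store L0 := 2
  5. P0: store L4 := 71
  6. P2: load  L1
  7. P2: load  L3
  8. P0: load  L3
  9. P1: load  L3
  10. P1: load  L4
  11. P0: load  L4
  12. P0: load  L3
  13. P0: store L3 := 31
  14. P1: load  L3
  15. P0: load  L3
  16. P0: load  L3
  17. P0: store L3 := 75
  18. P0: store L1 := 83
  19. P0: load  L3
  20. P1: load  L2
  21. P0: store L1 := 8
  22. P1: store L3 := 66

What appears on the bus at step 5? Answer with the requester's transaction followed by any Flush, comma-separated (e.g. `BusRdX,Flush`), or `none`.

[1] P2: store L3 := 4 | P0:I, P1:I, P2:M(4) | bus: BusRdX
[2] P0: store L0 := 54 | P0:M(54), P1:I, P2:I | bus: BusRdX
[3] P1: store L3 := 23 | P0:I, P1:M(23), P2:I | bus: BusRdX,Flush
[4] P0: store L0 := 2 | P0:M(2), P1:I, P2:I | bus: none
[5] P0: store L4 := 71 | P0:M(71), P1:I, P2:I | bus: BusRdX
[6] P2: load  L1 | P0:I, P1:I, P2:S(30) | bus: BusRd
[7] P2: load  L3 | P0:I, P1:S(23), P2:S(23) | bus: BusRd,Flush
[8] P0: load  L3 | P0:S(23), P1:S(23), P2:S(23) | bus: BusRd
[9] P1: load  L3 | P0:S(23), P1:S(23), P2:S(23) | bus: none
[10] P1: load  L4 | P0:S(71), P1:S(71), P2:I | bus: BusRd,Flush
[11] P0: load  L4 | P0:S(71), P1:S(71), P2:I | bus: none
[12] P0: load  L3 | P0:S(23), P1:S(23), P2:S(23) | bus: none
[13] P0: store L3 := 31 | P0:M(31), P1:I, P2:I | bus: BusRdX
[14] P1: load  L3 | P0:S(31), P1:S(31), P2:I | bus: BusRd,Flush
[15] P0: load  L3 | P0:S(31), P1:S(31), P2:I | bus: none
[16] P0: load  L3 | P0:S(31), P1:S(31), P2:I | bus: none
[17] P0: store L3 := 75 | P0:M(75), P1:I, P2:I | bus: BusRdX
[18] P0: store L1 := 83 | P0:M(83), P1:I, P2:I | bus: BusRdX
[19] P0: load  L3 | P0:M(75), P1:I, P2:I | bus: none
[20] P1: load  L2 | P0:I, P1:S(50), P2:I | bus: BusRd
[21] P0: store L1 := 8 | P0:M(8), P1:I, P2:I | bus: none
[22] P1: store L3 := 66 | P0:I, P1:M(66), P2:I | bus: BusRdX,Flush

bus = BusRdX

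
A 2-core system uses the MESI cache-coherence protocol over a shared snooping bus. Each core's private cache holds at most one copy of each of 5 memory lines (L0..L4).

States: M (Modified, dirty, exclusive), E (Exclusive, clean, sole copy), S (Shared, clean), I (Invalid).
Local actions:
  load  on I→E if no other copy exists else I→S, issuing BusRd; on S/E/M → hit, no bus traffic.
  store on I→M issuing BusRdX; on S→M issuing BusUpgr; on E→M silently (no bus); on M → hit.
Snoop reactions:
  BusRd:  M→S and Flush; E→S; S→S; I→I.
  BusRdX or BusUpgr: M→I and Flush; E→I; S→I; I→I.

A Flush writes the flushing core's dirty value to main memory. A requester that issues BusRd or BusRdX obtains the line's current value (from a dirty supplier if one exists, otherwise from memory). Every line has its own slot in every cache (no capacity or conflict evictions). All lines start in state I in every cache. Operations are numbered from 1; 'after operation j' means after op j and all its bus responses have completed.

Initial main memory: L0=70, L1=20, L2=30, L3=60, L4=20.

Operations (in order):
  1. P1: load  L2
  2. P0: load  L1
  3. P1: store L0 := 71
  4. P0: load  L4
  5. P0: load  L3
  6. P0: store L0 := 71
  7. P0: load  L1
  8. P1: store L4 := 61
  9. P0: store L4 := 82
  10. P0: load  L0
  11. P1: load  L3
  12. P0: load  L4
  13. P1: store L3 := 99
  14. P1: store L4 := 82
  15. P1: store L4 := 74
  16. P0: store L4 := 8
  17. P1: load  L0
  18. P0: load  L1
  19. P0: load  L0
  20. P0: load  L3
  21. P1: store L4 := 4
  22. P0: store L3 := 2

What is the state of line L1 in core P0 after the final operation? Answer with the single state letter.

state = E

[1] P1: load  L2 | P0:I, P1:E(30) | bus: BusRd
[2] P0: load  L1 | P0:E(20), P1:I | bus: BusRd
[3] P1: store L0 := 71 | P0:I, P1:M(71) | bus: BusRdX
[4] P0: load  L4 | P0:E(20), P1:I | bus: BusRd
[5] P0: load  L3 | P0:E(60), P1:I | bus: BusRd
[6] P0: store L0 := 71 | P0:M(71), P1:I | bus: BusRdX,Flush
[7] P0: load  L1 | P0:E(20), P1:I | bus: none
[8] P1: store L4 := 61 | P0:I, P1:M(61) | bus: BusRdX
[9] P0: store L4 := 82 | P0:M(82), P1:I | bus: BusRdX,Flush
[10] P0: load  L0 | P0:M(71), P1:I | bus: none
[11] P1: load  L3 | P0:S(60), P1:S(60) | bus: BusRd
[12] P0: load  L4 | P0:M(82), P1:I | bus: none
[13] P1: store L3 := 99 | P0:I, P1:M(99) | bus: BusUpgr
[14] P1: store L4 := 82 | P0:I, P1:M(82) | bus: BusRdX,Flush
[15] P1: store L4 := 74 | P0:I, P1:M(74) | bus: none
[16] P0: store L4 := 8 | P0:M(8), P1:I | bus: BusRdX,Flush
[17] P1: load  L0 | P0:S(71), P1:S(71) | bus: BusRd,Flush
[18] P0: load  L1 | P0:E(20), P1:I | bus: none
[19] P0: load  L0 | P0:S(71), P1:S(71) | bus: none
[20] P0: load  L3 | P0:S(99), P1:S(99) | bus: BusRd,Flush
[21] P1: store L4 := 4 | P0:I, P1:M(4) | bus: BusRdX,Flush
[22] P0: store L3 := 2 | P0:M(2), P1:I | bus: BusUpgr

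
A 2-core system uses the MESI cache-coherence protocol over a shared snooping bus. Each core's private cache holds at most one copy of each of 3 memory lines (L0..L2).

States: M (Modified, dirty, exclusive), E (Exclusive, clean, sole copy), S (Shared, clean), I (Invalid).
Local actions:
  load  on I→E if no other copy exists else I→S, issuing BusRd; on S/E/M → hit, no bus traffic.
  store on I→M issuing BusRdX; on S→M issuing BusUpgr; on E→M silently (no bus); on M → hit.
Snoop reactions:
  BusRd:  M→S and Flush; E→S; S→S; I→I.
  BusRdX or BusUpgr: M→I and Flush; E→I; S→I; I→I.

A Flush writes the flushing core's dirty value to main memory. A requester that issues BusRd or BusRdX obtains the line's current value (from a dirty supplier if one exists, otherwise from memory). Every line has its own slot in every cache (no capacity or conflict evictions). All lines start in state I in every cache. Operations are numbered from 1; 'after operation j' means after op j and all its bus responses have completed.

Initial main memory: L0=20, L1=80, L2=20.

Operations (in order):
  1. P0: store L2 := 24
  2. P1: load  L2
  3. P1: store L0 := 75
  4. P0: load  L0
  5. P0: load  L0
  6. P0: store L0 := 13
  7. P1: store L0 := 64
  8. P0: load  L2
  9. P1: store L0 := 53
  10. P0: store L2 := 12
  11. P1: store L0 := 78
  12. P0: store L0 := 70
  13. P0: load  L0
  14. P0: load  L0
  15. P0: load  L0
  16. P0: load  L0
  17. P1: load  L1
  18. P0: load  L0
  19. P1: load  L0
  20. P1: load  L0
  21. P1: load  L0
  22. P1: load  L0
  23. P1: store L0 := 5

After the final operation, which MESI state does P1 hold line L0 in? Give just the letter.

state = M

step 1: P0: store L2 := 24  ⟶  MI  (L2)  txn=BusRdX  M[L2]=20
step 2: P1: load  L2  ⟶  SS  (L2)  txn=BusRd+Flush  M[L2]=24
step 3: P1: store L0 := 75  ⟶  IM  (L0)  txn=BusRdX  M[L0]=20
step 4: P0: load  L0  ⟶  SS  (L0)  txn=BusRd+Flush  M[L0]=75
step 5: P0: load  L0  ⟶  SS  (L0)  txn=∅  M[L0]=75
step 6: P0: store L0 := 13  ⟶  MI  (L0)  txn=BusUpgr  M[L0]=75
step 7: P1: store L0 := 64  ⟶  IM  (L0)  txn=BusRdX+Flush  M[L0]=13
step 8: P0: load  L2  ⟶  SS  (L2)  txn=∅  M[L2]=24
step 9: P1: store L0 := 53  ⟶  IM  (L0)  txn=∅  M[L0]=13
step 10: P0: store L2 := 12  ⟶  MI  (L2)  txn=BusUpgr  M[L2]=24
step 11: P1: store L0 := 78  ⟶  IM  (L0)  txn=∅  M[L0]=13
step 12: P0: store L0 := 70  ⟶  MI  (L0)  txn=BusRdX+Flush  M[L0]=78
step 13: P0: load  L0  ⟶  MI  (L0)  txn=∅  M[L0]=78
step 14: P0: load  L0  ⟶  MI  (L0)  txn=∅  M[L0]=78
step 15: P0: load  L0  ⟶  MI  (L0)  txn=∅  M[L0]=78
step 16: P0: load  L0  ⟶  MI  (L0)  txn=∅  M[L0]=78
step 17: P1: load  L1  ⟶  IE  (L1)  txn=BusRd  M[L1]=80
step 18: P0: load  L0  ⟶  MI  (L0)  txn=∅  M[L0]=78
step 19: P1: load  L0  ⟶  SS  (L0)  txn=BusRd+Flush  M[L0]=70
step 20: P1: load  L0  ⟶  SS  (L0)  txn=∅  M[L0]=70
step 21: P1: load  L0  ⟶  SS  (L0)  txn=∅  M[L0]=70
step 22: P1: load  L0  ⟶  SS  (L0)  txn=∅  M[L0]=70
step 23: P1: store L0 := 5  ⟶  IM  (L0)  txn=BusUpgr  M[L0]=70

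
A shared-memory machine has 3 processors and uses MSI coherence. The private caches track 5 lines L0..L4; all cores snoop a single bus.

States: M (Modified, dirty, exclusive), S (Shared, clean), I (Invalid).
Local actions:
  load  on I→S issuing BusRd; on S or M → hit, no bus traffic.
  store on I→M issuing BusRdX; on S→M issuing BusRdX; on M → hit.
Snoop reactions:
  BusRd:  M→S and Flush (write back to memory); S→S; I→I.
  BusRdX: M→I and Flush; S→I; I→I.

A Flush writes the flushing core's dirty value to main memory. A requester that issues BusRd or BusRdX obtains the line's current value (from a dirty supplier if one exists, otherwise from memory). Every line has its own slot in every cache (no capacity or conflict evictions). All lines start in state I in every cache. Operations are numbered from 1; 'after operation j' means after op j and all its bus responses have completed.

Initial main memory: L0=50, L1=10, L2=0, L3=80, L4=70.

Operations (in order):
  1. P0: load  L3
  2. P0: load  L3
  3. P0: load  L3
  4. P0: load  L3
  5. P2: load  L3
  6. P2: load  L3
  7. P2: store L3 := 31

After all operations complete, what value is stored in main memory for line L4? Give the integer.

step 1: P0: load  L3  ⟶  SII  (L3)  txn=BusRd  M[L3]=80
step 2: P0: load  L3  ⟶  SII  (L3)  txn=∅  M[L3]=80
step 3: P0: load  L3  ⟶  SII  (L3)  txn=∅  M[L3]=80
step 4: P0: load  L3  ⟶  SII  (L3)  txn=∅  M[L3]=80
step 5: P2: load  L3  ⟶  SIS  (L3)  txn=BusRd  M[L3]=80
step 6: P2: load  L3  ⟶  SIS  (L3)  txn=∅  M[L3]=80
step 7: P2: store L3 := 31  ⟶  IIM  (L3)  txn=BusRdX  M[L3]=80

memory[L4] = 70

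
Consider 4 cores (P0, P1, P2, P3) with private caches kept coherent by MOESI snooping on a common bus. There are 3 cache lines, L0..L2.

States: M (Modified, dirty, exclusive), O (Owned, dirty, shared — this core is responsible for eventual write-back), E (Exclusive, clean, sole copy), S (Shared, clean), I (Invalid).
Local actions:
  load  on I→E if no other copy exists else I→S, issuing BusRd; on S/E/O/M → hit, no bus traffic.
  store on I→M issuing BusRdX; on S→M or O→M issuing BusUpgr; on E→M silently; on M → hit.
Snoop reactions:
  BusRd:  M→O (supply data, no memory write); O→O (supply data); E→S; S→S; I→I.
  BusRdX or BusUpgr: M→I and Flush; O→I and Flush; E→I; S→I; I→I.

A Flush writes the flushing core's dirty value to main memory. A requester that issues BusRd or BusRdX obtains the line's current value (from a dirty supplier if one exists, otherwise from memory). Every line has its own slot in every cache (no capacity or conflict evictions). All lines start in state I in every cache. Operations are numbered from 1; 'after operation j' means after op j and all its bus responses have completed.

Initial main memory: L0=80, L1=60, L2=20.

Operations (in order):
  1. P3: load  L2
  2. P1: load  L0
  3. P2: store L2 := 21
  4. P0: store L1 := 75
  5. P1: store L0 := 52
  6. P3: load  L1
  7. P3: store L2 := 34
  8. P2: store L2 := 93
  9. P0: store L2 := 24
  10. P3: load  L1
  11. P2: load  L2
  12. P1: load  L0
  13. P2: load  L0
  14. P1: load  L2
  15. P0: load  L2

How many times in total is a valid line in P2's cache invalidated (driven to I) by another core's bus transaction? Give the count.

step 1: P3: load  L2  ⟶  IIIE  (L2)  txn=BusRd  M[L2]=20
step 2: P1: load  L0  ⟶  IEII  (L0)  txn=BusRd  M[L0]=80
step 3: P2: store L2 := 21  ⟶  IIMI  (L2)  txn=BusRdX  M[L2]=20
step 4: P0: store L1 := 75  ⟶  MIII  (L1)  txn=BusRdX  M[L1]=60
step 5: P1: store L0 := 52  ⟶  IMII  (L0)  txn=∅  M[L0]=80
step 6: P3: load  L1  ⟶  OIIS  (L1)  txn=BusRd  M[L1]=60
step 7: P3: store L2 := 34  ⟶  IIIM  (L2)  txn=BusRdX+Flush  M[L2]=21
step 8: P2: store L2 := 93  ⟶  IIMI  (L2)  txn=BusRdX+Flush  M[L2]=34
step 9: P0: store L2 := 24  ⟶  MIII  (L2)  txn=BusRdX+Flush  M[L2]=93
step 10: P3: load  L1  ⟶  OIIS  (L1)  txn=∅  M[L1]=60
step 11: P2: load  L2  ⟶  OISI  (L2)  txn=BusRd  M[L2]=93
step 12: P1: load  L0  ⟶  IMII  (L0)  txn=∅  M[L0]=80
step 13: P2: load  L0  ⟶  IOSI  (L0)  txn=BusRd  M[L0]=80
step 14: P1: load  L2  ⟶  OSSI  (L2)  txn=BusRd  M[L2]=93
step 15: P0: load  L2  ⟶  OSSI  (L2)  txn=∅  M[L2]=93

invalidations = 2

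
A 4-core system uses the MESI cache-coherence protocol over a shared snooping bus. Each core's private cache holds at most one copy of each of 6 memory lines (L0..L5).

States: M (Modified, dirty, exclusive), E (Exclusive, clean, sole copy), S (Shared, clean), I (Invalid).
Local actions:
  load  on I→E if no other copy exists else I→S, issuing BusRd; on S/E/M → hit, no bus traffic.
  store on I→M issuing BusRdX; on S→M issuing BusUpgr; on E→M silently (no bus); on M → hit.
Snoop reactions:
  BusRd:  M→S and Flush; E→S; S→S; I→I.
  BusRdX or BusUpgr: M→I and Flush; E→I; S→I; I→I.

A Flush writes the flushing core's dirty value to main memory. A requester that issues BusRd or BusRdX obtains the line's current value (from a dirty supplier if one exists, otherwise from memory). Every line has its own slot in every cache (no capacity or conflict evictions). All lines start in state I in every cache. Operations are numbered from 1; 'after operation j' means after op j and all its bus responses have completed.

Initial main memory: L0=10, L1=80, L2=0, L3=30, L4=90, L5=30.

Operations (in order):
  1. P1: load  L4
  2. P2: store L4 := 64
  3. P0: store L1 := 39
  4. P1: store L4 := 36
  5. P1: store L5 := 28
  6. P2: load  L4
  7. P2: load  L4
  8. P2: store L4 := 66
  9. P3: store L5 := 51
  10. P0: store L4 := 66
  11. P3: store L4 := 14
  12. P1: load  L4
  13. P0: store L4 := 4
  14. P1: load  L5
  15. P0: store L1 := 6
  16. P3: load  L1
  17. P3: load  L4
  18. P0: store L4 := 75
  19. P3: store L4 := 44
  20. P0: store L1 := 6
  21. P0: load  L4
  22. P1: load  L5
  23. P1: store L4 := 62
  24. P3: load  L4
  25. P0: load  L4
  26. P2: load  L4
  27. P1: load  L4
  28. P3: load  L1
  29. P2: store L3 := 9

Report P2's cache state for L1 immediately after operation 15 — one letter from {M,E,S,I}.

step 1: P1: load  L4  ⟶  IEII  (L4)  txn=BusRd  M[L4]=90
step 2: P2: store L4 := 64  ⟶  IIMI  (L4)  txn=BusRdX  M[L4]=90
step 3: P0: store L1 := 39  ⟶  MIII  (L1)  txn=BusRdX  M[L1]=80
step 4: P1: store L4 := 36  ⟶  IMII  (L4)  txn=BusRdX+Flush  M[L4]=64
step 5: P1: store L5 := 28  ⟶  IMII  (L5)  txn=BusRdX  M[L5]=30
step 6: P2: load  L4  ⟶  ISSI  (L4)  txn=BusRd+Flush  M[L4]=36
step 7: P2: load  L4  ⟶  ISSI  (L4)  txn=∅  M[L4]=36
step 8: P2: store L4 := 66  ⟶  IIMI  (L4)  txn=BusUpgr  M[L4]=36
step 9: P3: store L5 := 51  ⟶  IIIM  (L5)  txn=BusRdX+Flush  M[L5]=28
step 10: P0: store L4 := 66  ⟶  MIII  (L4)  txn=BusRdX+Flush  M[L4]=66
step 11: P3: store L4 := 14  ⟶  IIIM  (L4)  txn=BusRdX+Flush  M[L4]=66
step 12: P1: load  L4  ⟶  ISIS  (L4)  txn=BusRd+Flush  M[L4]=14
step 13: P0: store L4 := 4  ⟶  MIII  (L4)  txn=BusRdX  M[L4]=14
step 14: P1: load  L5  ⟶  ISIS  (L5)  txn=BusRd+Flush  M[L5]=51
step 15: P0: store L1 := 6  ⟶  MIII  (L1)  txn=∅  M[L1]=80
step 16: P3: load  L1  ⟶  SIIS  (L1)  txn=BusRd+Flush  M[L1]=6
step 17: P3: load  L4  ⟶  SIIS  (L4)  txn=BusRd+Flush  M[L4]=4
step 18: P0: store L4 := 75  ⟶  MIII  (L4)  txn=BusUpgr  M[L4]=4
step 19: P3: store L4 := 44  ⟶  IIIM  (L4)  txn=BusRdX+Flush  M[L4]=75
step 20: P0: store L1 := 6  ⟶  MIII  (L1)  txn=BusUpgr  M[L1]=6
step 21: P0: load  L4  ⟶  SIIS  (L4)  txn=BusRd+Flush  M[L4]=44
step 22: P1: load  L5  ⟶  ISIS  (L5)  txn=∅  M[L5]=51
step 23: P1: store L4 := 62  ⟶  IMII  (L4)  txn=BusRdX  M[L4]=44
step 24: P3: load  L4  ⟶  ISIS  (L4)  txn=BusRd+Flush  M[L4]=62
step 25: P0: load  L4  ⟶  SSIS  (L4)  txn=BusRd  M[L4]=62
step 26: P2: load  L4  ⟶  SSSS  (L4)  txn=BusRd  M[L4]=62
step 27: P1: load  L4  ⟶  SSSS  (L4)  txn=∅  M[L4]=62
step 28: P3: load  L1  ⟶  SIIS  (L1)  txn=BusRd+Flush  M[L1]=6
step 29: P2: store L3 := 9  ⟶  IIMI  (L3)  txn=BusRdX  M[L3]=30

state = I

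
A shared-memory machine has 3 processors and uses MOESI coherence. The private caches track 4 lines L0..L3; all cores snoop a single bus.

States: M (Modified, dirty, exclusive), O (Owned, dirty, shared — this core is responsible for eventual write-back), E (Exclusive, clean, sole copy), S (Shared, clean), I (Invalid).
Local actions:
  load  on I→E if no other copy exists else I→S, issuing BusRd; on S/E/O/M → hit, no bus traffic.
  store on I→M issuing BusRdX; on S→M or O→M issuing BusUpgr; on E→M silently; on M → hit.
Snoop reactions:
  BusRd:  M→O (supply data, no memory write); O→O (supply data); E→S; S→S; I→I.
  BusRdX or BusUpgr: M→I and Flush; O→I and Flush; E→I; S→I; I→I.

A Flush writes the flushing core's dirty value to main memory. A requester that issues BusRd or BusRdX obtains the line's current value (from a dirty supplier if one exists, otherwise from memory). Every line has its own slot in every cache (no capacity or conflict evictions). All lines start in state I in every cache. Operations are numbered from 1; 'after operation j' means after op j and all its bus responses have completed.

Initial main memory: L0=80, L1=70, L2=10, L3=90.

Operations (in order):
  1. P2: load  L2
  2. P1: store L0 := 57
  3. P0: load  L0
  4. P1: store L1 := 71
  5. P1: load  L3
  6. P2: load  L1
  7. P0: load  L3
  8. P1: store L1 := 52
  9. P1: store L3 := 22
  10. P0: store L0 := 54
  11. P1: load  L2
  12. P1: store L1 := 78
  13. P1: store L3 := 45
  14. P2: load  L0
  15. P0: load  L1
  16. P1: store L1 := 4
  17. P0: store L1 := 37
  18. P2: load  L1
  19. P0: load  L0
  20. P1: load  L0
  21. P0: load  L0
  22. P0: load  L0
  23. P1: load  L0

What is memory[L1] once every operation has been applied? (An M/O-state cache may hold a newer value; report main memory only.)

memory[L1] = 4

  op1 P2: load  L2 → I/I/E on L2; bus BusRd; mem=10
  op2 P1: store L0 := 57 → I/M/I on L0; bus BusRdX; mem=80
  op3 P0: load  L0 → S/O/I on L0; bus BusRd; mem=80
  op4 P1: store L1 := 71 → I/M/I on L1; bus BusRdX; mem=70
  op5 P1: load  L3 → I/E/I on L3; bus BusRd; mem=90
  op6 P2: load  L1 → I/O/S on L1; bus BusRd; mem=70
  op7 P0: load  L3 → S/S/I on L3; bus BusRd; mem=90
  op8 P1: store L1 := 52 → I/M/I on L1; bus BusUpgr; mem=70
  op9 P1: store L3 := 22 → I/M/I on L3; bus BusUpgr; mem=90
  op10 P0: store L0 := 54 → M/I/I on L0; bus BusUpgr Flush; mem=57
  op11 P1: load  L2 → I/S/S on L2; bus BusRd; mem=10
  op12 P1: store L1 := 78 → I/M/I on L1; bus (none); mem=70
  op13 P1: store L3 := 45 → I/M/I on L3; bus (none); mem=90
  op14 P2: load  L0 → O/I/S on L0; bus BusRd; mem=57
  op15 P0: load  L1 → S/O/I on L1; bus BusRd; mem=70
  op16 P1: store L1 := 4 → I/M/I on L1; bus BusUpgr; mem=70
  op17 P0: store L1 := 37 → M/I/I on L1; bus BusRdX Flush; mem=4
  op18 P2: load  L1 → O/I/S on L1; bus BusRd; mem=4
  op19 P0: load  L0 → O/I/S on L0; bus (none); mem=57
  op20 P1: load  L0 → O/S/S on L0; bus BusRd; mem=57
  op21 P0: load  L0 → O/S/S on L0; bus (none); mem=57
  op22 P0: load  L0 → O/S/S on L0; bus (none); mem=57
  op23 P1: load  L0 → O/S/S on L0; bus (none); mem=57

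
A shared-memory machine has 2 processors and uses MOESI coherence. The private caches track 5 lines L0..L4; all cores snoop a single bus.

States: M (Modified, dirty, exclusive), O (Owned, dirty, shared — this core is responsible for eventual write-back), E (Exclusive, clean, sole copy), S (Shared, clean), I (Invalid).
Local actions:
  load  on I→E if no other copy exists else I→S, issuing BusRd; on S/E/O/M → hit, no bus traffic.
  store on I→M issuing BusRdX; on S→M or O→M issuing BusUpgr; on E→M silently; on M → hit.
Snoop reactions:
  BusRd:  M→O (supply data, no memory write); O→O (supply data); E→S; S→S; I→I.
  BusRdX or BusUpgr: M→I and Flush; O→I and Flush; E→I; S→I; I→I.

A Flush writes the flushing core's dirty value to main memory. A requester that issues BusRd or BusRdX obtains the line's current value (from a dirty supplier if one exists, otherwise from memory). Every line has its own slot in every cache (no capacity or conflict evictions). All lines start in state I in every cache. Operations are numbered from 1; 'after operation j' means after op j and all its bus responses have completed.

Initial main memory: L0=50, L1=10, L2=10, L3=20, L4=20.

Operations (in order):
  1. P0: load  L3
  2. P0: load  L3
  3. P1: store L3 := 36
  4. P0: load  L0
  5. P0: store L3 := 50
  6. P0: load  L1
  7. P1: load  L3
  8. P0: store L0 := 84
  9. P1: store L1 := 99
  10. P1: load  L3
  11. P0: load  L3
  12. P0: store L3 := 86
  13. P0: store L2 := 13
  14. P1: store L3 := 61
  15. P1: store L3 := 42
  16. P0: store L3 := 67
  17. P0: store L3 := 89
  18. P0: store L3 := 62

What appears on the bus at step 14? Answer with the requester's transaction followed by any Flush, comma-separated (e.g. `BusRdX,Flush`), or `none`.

bus = BusRdX,Flush

step 1: P0: load  L3  ⟶  EI  (L3)  txn=BusRd  M[L3]=20
step 2: P0: load  L3  ⟶  EI  (L3)  txn=∅  M[L3]=20
step 3: P1: store L3 := 36  ⟶  IM  (L3)  txn=BusRdX  M[L3]=20
step 4: P0: load  L0  ⟶  EI  (L0)  txn=BusRd  M[L0]=50
step 5: P0: store L3 := 50  ⟶  MI  (L3)  txn=BusRdX+Flush  M[L3]=36
step 6: P0: load  L1  ⟶  EI  (L1)  txn=BusRd  M[L1]=10
step 7: P1: load  L3  ⟶  OS  (L3)  txn=BusRd  M[L3]=36
step 8: P0: store L0 := 84  ⟶  MI  (L0)  txn=∅  M[L0]=50
step 9: P1: store L1 := 99  ⟶  IM  (L1)  txn=BusRdX  M[L1]=10
step 10: P1: load  L3  ⟶  OS  (L3)  txn=∅  M[L3]=36
step 11: P0: load  L3  ⟶  OS  (L3)  txn=∅  M[L3]=36
step 12: P0: store L3 := 86  ⟶  MI  (L3)  txn=BusUpgr  M[L3]=36
step 13: P0: store L2 := 13  ⟶  MI  (L2)  txn=BusRdX  M[L2]=10
step 14: P1: store L3 := 61  ⟶  IM  (L3)  txn=BusRdX+Flush  M[L3]=86
step 15: P1: store L3 := 42  ⟶  IM  (L3)  txn=∅  M[L3]=86
step 16: P0: store L3 := 67  ⟶  MI  (L3)  txn=BusRdX+Flush  M[L3]=42
step 17: P0: store L3 := 89  ⟶  MI  (L3)  txn=∅  M[L3]=42
step 18: P0: store L3 := 62  ⟶  MI  (L3)  txn=∅  M[L3]=42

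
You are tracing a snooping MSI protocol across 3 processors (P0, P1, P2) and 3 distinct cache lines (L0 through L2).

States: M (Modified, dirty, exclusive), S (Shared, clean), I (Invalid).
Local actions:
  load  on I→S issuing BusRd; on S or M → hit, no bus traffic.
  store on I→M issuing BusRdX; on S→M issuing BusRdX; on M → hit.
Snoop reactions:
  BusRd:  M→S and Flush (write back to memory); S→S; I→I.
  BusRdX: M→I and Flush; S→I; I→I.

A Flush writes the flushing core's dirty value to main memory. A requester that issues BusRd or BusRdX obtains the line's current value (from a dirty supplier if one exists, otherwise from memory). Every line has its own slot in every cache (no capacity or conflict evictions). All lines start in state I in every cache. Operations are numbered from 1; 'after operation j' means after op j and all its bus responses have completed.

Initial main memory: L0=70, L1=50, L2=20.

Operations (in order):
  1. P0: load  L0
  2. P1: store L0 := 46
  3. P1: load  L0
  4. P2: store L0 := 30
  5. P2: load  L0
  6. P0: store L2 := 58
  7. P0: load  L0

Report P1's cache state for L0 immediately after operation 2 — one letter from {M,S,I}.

[1] P0: load  L0 | P0:S(70), P1:I, P2:I | bus: BusRd
[2] P1: store L0 := 46 | P0:I, P1:M(46), P2:I | bus: BusRdX
[3] P1: load  L0 | P0:I, P1:M(46), P2:I | bus: none
[4] P2: store L0 := 30 | P0:I, P1:I, P2:M(30) | bus: BusRdX,Flush
[5] P2: load  L0 | P0:I, P1:I, P2:M(30) | bus: none
[6] P0: store L2 := 58 | P0:M(58), P1:I, P2:I | bus: BusRdX
[7] P0: load  L0 | P0:S(30), P1:I, P2:S(30) | bus: BusRd,Flush

state = M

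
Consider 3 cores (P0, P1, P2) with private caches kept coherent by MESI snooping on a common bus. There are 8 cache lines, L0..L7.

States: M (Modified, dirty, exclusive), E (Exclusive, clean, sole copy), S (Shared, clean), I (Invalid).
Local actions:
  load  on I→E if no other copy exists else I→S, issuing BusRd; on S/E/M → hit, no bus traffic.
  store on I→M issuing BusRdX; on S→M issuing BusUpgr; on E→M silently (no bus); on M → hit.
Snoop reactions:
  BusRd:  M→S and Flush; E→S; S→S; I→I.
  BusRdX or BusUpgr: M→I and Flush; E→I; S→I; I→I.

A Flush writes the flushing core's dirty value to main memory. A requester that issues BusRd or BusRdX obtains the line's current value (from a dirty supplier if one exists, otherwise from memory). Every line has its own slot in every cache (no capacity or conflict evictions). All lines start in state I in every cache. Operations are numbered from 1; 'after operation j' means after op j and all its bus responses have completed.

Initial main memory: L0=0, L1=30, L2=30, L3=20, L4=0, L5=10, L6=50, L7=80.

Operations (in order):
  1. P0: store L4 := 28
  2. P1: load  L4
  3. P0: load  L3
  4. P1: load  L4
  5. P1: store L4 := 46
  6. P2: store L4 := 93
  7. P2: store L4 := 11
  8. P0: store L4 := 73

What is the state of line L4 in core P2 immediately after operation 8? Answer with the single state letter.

state = I

1. P0: store L4 := 28  bus=[BusRdX]  L4: P0=M P1=I P2=I  mem[L4]=0
2. P1: load  L4  bus=[BusRd,Flush]  L4: P0=S P1=S P2=I  mem[L4]=28
3. P0: load  L3  bus=[BusRd]  L3: P0=E P1=I P2=I  mem[L3]=20
4. P1: load  L4  bus=[-]  L4: P0=S P1=S P2=I  mem[L4]=28
5. P1: store L4 := 46  bus=[BusUpgr]  L4: P0=I P1=M P2=I  mem[L4]=28
6. P2: store L4 := 93  bus=[BusRdX,Flush]  L4: P0=I P1=I P2=M  mem[L4]=46
7. P2: store L4 := 11  bus=[-]  L4: P0=I P1=I P2=M  mem[L4]=46
8. P0: store L4 := 73  bus=[BusRdX,Flush]  L4: P0=M P1=I P2=I  mem[L4]=11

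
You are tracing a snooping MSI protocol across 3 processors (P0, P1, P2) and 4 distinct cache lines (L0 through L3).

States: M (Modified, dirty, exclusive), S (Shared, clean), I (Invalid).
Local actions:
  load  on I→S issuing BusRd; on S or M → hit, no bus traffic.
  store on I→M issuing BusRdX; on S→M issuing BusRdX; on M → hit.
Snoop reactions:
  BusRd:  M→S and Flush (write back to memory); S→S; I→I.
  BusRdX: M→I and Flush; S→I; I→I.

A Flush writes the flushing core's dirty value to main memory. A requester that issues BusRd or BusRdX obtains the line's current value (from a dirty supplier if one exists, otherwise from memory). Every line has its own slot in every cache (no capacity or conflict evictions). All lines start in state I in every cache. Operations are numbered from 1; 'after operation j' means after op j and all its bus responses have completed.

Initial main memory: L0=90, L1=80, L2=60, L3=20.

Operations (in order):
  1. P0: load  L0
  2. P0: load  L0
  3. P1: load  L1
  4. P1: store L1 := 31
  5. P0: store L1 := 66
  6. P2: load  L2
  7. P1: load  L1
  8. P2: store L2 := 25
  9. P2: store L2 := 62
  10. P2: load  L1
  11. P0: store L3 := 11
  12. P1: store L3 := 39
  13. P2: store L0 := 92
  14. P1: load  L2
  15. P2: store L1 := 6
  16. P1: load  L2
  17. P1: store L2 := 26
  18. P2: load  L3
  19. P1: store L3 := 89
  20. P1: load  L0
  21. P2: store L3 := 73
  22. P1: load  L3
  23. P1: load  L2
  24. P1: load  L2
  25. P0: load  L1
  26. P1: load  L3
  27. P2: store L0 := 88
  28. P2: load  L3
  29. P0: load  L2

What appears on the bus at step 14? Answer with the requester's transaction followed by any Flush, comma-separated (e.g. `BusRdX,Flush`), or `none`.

step 1: P0: load  L0  ⟶  SII  (L0)  txn=BusRd  M[L0]=90
step 2: P0: load  L0  ⟶  SII  (L0)  txn=∅  M[L0]=90
step 3: P1: load  L1  ⟶  ISI  (L1)  txn=BusRd  M[L1]=80
step 4: P1: store L1 := 31  ⟶  IMI  (L1)  txn=BusRdX  M[L1]=80
step 5: P0: store L1 := 66  ⟶  MII  (L1)  txn=BusRdX+Flush  M[L1]=31
step 6: P2: load  L2  ⟶  IIS  (L2)  txn=BusRd  M[L2]=60
step 7: P1: load  L1  ⟶  SSI  (L1)  txn=BusRd+Flush  M[L1]=66
step 8: P2: store L2 := 25  ⟶  IIM  (L2)  txn=BusRdX  M[L2]=60
step 9: P2: store L2 := 62  ⟶  IIM  (L2)  txn=∅  M[L2]=60
step 10: P2: load  L1  ⟶  SSS  (L1)  txn=BusRd  M[L1]=66
step 11: P0: store L3 := 11  ⟶  MII  (L3)  txn=BusRdX  M[L3]=20
step 12: P1: store L3 := 39  ⟶  IMI  (L3)  txn=BusRdX+Flush  M[L3]=11
step 13: P2: store L0 := 92  ⟶  IIM  (L0)  txn=BusRdX  M[L0]=90
step 14: P1: load  L2  ⟶  ISS  (L2)  txn=BusRd+Flush  M[L2]=62
step 15: P2: store L1 := 6  ⟶  IIM  (L1)  txn=BusRdX  M[L1]=66
step 16: P1: load  L2  ⟶  ISS  (L2)  txn=∅  M[L2]=62
step 17: P1: store L2 := 26  ⟶  IMI  (L2)  txn=BusRdX  M[L2]=62
step 18: P2: load  L3  ⟶  ISS  (L3)  txn=BusRd+Flush  M[L3]=39
step 19: P1: store L3 := 89  ⟶  IMI  (L3)  txn=BusRdX  M[L3]=39
step 20: P1: load  L0  ⟶  ISS  (L0)  txn=BusRd+Flush  M[L0]=92
step 21: P2: store L3 := 73  ⟶  IIM  (L3)  txn=BusRdX+Flush  M[L3]=89
step 22: P1: load  L3  ⟶  ISS  (L3)  txn=BusRd+Flush  M[L3]=73
step 23: P1: load  L2  ⟶  IMI  (L2)  txn=∅  M[L2]=62
step 24: P1: load  L2  ⟶  IMI  (L2)  txn=∅  M[L2]=62
step 25: P0: load  L1  ⟶  SIS  (L1)  txn=BusRd+Flush  M[L1]=6
step 26: P1: load  L3  ⟶  ISS  (L3)  txn=∅  M[L3]=73
step 27: P2: store L0 := 88  ⟶  IIM  (L0)  txn=BusRdX  M[L0]=92
step 28: P2: load  L3  ⟶  ISS  (L3)  txn=∅  M[L3]=73
step 29: P0: load  L2  ⟶  SSI  (L2)  txn=BusRd+Flush  M[L2]=26

bus = BusRd,Flush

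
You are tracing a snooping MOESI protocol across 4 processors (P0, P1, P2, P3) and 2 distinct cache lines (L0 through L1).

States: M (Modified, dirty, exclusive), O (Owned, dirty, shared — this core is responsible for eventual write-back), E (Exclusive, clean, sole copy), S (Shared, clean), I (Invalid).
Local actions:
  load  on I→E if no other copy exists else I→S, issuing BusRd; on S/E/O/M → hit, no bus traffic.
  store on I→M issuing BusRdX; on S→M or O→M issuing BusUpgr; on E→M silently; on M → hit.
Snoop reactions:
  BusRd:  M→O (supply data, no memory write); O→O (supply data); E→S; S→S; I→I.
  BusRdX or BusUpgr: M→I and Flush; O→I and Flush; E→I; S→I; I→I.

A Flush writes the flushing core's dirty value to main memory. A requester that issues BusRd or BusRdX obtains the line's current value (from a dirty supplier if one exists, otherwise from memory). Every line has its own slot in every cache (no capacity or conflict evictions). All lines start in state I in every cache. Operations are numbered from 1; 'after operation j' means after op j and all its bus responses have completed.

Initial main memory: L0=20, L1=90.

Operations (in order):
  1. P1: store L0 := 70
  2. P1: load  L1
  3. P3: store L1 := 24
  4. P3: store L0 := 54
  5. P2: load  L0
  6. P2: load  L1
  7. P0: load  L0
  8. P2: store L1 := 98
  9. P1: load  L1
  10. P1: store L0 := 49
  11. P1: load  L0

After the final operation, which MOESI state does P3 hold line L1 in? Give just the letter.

state = I

1. P1: store L0 := 70  bus=[BusRdX]  L0: P0=I P1=M P2=I P3=I  mem[L0]=20
2. P1: load  L1  bus=[BusRd]  L1: P0=I P1=E P2=I P3=I  mem[L1]=90
3. P3: store L1 := 24  bus=[BusRdX]  L1: P0=I P1=I P2=I P3=M  mem[L1]=90
4. P3: store L0 := 54  bus=[BusRdX,Flush]  L0: P0=I P1=I P2=I P3=M  mem[L0]=70
5. P2: load  L0  bus=[BusRd]  L0: P0=I P1=I P2=S P3=O  mem[L0]=70
6. P2: load  L1  bus=[BusRd]  L1: P0=I P1=I P2=S P3=O  mem[L1]=90
7. P0: load  L0  bus=[BusRd]  L0: P0=S P1=I P2=S P3=O  mem[L0]=70
8. P2: store L1 := 98  bus=[BusUpgr,Flush]  L1: P0=I P1=I P2=M P3=I  mem[L1]=24
9. P1: load  L1  bus=[BusRd]  L1: P0=I P1=S P2=O P3=I  mem[L1]=24
10. P1: store L0 := 49  bus=[BusRdX,Flush]  L0: P0=I P1=M P2=I P3=I  mem[L0]=54
11. P1: load  L0  bus=[-]  L0: P0=I P1=M P2=I P3=I  mem[L0]=54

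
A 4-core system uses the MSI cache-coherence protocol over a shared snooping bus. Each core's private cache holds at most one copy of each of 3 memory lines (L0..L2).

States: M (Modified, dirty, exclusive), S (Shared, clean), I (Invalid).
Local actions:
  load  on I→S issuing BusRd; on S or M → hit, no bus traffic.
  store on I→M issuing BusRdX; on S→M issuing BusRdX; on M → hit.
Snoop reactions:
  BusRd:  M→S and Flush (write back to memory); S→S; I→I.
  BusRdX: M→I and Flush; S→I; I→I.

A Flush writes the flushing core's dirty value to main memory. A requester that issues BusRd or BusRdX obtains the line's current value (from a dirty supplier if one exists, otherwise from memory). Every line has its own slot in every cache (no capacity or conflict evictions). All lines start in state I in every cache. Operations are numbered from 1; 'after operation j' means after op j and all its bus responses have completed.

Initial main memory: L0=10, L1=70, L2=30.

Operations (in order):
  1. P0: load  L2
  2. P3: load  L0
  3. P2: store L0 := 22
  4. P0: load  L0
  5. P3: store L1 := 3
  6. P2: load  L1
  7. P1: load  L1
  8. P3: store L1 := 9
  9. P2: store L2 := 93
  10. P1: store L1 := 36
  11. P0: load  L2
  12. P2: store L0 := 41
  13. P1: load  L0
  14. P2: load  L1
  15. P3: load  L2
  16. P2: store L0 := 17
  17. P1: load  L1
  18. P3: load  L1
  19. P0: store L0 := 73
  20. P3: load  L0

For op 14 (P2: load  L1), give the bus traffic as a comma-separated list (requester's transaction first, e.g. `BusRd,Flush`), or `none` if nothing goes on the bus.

bus = BusRd,Flush

[1] P0: load  L2 | P0:S(30), P1:I, P2:I, P3:I | bus: BusRd
[2] P3: load  L0 | P0:I, P1:I, P2:I, P3:S(10) | bus: BusRd
[3] P2: store L0 := 22 | P0:I, P1:I, P2:M(22), P3:I | bus: BusRdX
[4] P0: load  L0 | P0:S(22), P1:I, P2:S(22), P3:I | bus: BusRd,Flush
[5] P3: store L1 := 3 | P0:I, P1:I, P2:I, P3:M(3) | bus: BusRdX
[6] P2: load  L1 | P0:I, P1:I, P2:S(3), P3:S(3) | bus: BusRd,Flush
[7] P1: load  L1 | P0:I, P1:S(3), P2:S(3), P3:S(3) | bus: BusRd
[8] P3: store L1 := 9 | P0:I, P1:I, P2:I, P3:M(9) | bus: BusRdX
[9] P2: store L2 := 93 | P0:I, P1:I, P2:M(93), P3:I | bus: BusRdX
[10] P1: store L1 := 36 | P0:I, P1:M(36), P2:I, P3:I | bus: BusRdX,Flush
[11] P0: load  L2 | P0:S(93), P1:I, P2:S(93), P3:I | bus: BusRd,Flush
[12] P2: store L0 := 41 | P0:I, P1:I, P2:M(41), P3:I | bus: BusRdX
[13] P1: load  L0 | P0:I, P1:S(41), P2:S(41), P3:I | bus: BusRd,Flush
[14] P2: load  L1 | P0:I, P1:S(36), P2:S(36), P3:I | bus: BusRd,Flush
[15] P3: load  L2 | P0:S(93), P1:I, P2:S(93), P3:S(93) | bus: BusRd
[16] P2: store L0 := 17 | P0:I, P1:I, P2:M(17), P3:I | bus: BusRdX
[17] P1: load  L1 | P0:I, P1:S(36), P2:S(36), P3:I | bus: none
[18] P3: load  L1 | P0:I, P1:S(36), P2:S(36), P3:S(36) | bus: BusRd
[19] P0: store L0 := 73 | P0:M(73), P1:I, P2:I, P3:I | bus: BusRdX,Flush
[20] P3: load  L0 | P0:S(73), P1:I, P2:I, P3:S(73) | bus: BusRd,Flush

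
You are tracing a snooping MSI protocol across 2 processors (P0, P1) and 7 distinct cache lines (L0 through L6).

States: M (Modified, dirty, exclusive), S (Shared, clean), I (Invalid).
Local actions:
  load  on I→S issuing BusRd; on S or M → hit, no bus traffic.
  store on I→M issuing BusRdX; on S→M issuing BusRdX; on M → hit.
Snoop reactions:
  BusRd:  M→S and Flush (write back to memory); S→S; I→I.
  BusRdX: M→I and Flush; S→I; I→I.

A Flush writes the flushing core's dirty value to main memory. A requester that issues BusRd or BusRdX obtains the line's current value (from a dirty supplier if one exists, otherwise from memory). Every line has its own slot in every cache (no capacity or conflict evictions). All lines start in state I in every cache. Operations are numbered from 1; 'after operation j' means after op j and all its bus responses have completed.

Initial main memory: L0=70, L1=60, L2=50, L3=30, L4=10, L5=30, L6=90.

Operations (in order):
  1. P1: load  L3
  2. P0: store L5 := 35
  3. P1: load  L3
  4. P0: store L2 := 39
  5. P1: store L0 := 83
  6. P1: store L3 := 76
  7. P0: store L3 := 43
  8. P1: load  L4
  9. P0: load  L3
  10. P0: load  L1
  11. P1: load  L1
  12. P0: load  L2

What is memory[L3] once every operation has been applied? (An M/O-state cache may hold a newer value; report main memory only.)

[1] P1: load  L3 | P0:I, P1:S(30) | bus: BusRd
[2] P0: store L5 := 35 | P0:M(35), P1:I | bus: BusRdX
[3] P1: load  L3 | P0:I, P1:S(30) | bus: none
[4] P0: store L2 := 39 | P0:M(39), P1:I | bus: BusRdX
[5] P1: store L0 := 83 | P0:I, P1:M(83) | bus: BusRdX
[6] P1: store L3 := 76 | P0:I, P1:M(76) | bus: BusRdX
[7] P0: store L3 := 43 | P0:M(43), P1:I | bus: BusRdX,Flush
[8] P1: load  L4 | P0:I, P1:S(10) | bus: BusRd
[9] P0: load  L3 | P0:M(43), P1:I | bus: none
[10] P0: load  L1 | P0:S(60), P1:I | bus: BusRd
[11] P1: load  L1 | P0:S(60), P1:S(60) | bus: BusRd
[12] P0: load  L2 | P0:M(39), P1:I | bus: none

memory[L3] = 76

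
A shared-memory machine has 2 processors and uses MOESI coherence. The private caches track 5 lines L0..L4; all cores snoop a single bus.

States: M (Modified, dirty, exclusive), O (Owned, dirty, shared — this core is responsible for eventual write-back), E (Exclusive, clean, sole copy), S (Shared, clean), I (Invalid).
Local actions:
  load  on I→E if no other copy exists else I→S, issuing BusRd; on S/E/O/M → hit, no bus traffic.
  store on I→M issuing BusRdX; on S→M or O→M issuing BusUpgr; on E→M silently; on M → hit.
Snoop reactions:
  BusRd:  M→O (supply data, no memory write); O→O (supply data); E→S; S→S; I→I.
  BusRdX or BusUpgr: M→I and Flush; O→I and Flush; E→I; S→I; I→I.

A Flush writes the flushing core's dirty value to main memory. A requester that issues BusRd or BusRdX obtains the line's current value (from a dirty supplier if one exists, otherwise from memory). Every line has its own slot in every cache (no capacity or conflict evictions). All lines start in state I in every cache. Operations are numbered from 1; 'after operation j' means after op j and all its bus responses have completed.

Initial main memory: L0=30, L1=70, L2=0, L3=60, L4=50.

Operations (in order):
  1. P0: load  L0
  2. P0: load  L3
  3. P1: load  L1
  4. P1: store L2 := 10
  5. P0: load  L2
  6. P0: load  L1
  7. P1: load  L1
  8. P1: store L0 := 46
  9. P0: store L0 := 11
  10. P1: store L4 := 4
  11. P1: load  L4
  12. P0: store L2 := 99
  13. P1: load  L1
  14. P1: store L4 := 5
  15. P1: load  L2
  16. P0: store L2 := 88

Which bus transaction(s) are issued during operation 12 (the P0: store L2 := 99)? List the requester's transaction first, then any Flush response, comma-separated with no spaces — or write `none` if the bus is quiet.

bus = BusUpgr,Flush

[1] P0: load  L0 | P0:E(30), P1:I | bus: BusRd
[2] P0: load  L3 | P0:E(60), P1:I | bus: BusRd
[3] P1: load  L1 | P0:I, P1:E(70) | bus: BusRd
[4] P1: store L2 := 10 | P0:I, P1:M(10) | bus: BusRdX
[5] P0: load  L2 | P0:S(10), P1:O(10) | bus: BusRd
[6] P0: load  L1 | P0:S(70), P1:S(70) | bus: BusRd
[7] P1: load  L1 | P0:S(70), P1:S(70) | bus: none
[8] P1: store L0 := 46 | P0:I, P1:M(46) | bus: BusRdX
[9] P0: store L0 := 11 | P0:M(11), P1:I | bus: BusRdX,Flush
[10] P1: store L4 := 4 | P0:I, P1:M(4) | bus: BusRdX
[11] P1: load  L4 | P0:I, P1:M(4) | bus: none
[12] P0: store L2 := 99 | P0:M(99), P1:I | bus: BusUpgr,Flush
[13] P1: load  L1 | P0:S(70), P1:S(70) | bus: none
[14] P1: store L4 := 5 | P0:I, P1:M(5) | bus: none
[15] P1: load  L2 | P0:O(99), P1:S(99) | bus: BusRd
[16] P0: store L2 := 88 | P0:M(88), P1:I | bus: BusUpgr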